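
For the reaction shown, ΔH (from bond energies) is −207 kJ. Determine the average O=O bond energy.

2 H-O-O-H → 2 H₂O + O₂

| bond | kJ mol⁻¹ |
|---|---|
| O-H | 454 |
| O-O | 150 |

D(O=O) ≈ 507 kJ/mol

Let D be the O=O bond energy.
Σ(broken) = 4×454 + 2×150 = 2116
Σ(formed) = 4×454 + 1×D = 1816 + D
ΔH = Σ(broken) − Σ(formed) = (2116) − (1816 + D) = +300 − D
Setting this equal to −207 kJ gives D = 507 kJ/mol.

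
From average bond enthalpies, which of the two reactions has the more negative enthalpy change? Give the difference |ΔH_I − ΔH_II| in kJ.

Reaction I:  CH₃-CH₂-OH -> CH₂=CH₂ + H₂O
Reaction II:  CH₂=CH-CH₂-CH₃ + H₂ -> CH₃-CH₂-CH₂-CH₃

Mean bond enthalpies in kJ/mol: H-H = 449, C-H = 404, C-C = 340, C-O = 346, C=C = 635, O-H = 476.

Reaction II, by 43 kJ

Reaction I:
  Bonds broken (reactants):
    C-C: 1 × 340 = 340
    C-H: 5 × 404 = 2020
    C-O: 1 × 346 = 346
    O-H: 1 × 476 = 476
    Σ(broken) = 3182 kJ
  Bonds formed (products):
    C-H: 4 × 404 = 1616
    C=C: 1 × 635 = 635
    O-H: 2 × 476 = 952
    Σ(formed) = 3203 kJ
  ΔH_I = 3182 − 3203 = −21 kJ
Reaction II:
  Bonds broken (reactants):
    C-C: 2 × 340 = 680
    C-H: 8 × 404 = 3232
    C=C: 1 × 635 = 635
    H-H: 1 × 449 = 449
    Σ(broken) = 4996 kJ
  Bonds formed (products):
    C-C: 3 × 340 = 1020
    C-H: 10 × 404 = 4040
    Σ(formed) = 5060 kJ
  ΔH_II = 4996 − 5060 = −64 kJ
ΔH_I − ΔH_II = +43 kJ, so reaction II has the more negative ΔH; |ΔH_I − ΔH_II| = 43 kJ.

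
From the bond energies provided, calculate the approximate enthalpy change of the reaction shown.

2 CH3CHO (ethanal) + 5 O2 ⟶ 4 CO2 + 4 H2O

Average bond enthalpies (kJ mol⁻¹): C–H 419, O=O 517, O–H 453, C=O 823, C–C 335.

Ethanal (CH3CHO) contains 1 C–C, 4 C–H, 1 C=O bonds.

ΔH ≈ −1955 kJ

Bonds broken (reactants):
  C–C: 2 × 335 = 670
  C–H: 8 × 419 = 3352
  C=O: 2 × 823 = 1646
  O=O: 5 × 517 = 2585
  Σ(broken) = 8253 kJ
Bonds formed (products):
  C=O: 8 × 823 = 6584
  O–H: 8 × 453 = 3624
  Σ(formed) = 10208 kJ
ΔH = Σ(broken) − Σ(formed) = 8253 − 10208 = −1955 kJ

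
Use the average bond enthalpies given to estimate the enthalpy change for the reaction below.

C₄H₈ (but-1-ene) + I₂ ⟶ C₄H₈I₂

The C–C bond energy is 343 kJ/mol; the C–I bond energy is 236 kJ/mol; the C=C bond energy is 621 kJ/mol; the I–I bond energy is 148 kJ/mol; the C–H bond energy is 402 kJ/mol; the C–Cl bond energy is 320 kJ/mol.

Bonds broken (reactants):
  C–C: 2 × 343 = 686
  C–H: 8 × 402 = 3216
  C=C: 1 × 621 = 621
  I–I: 1 × 148 = 148
  Σ(broken) = 4671 kJ
Bonds formed (products):
  C–C: 3 × 343 = 1029
  C–H: 8 × 402 = 3216
  C–I: 2 × 236 = 472
  Σ(formed) = 4717 kJ
ΔH = Σ(broken) − Σ(formed) = 4671 − 4717 = −46 kJ

ΔH ≈ −46 kJ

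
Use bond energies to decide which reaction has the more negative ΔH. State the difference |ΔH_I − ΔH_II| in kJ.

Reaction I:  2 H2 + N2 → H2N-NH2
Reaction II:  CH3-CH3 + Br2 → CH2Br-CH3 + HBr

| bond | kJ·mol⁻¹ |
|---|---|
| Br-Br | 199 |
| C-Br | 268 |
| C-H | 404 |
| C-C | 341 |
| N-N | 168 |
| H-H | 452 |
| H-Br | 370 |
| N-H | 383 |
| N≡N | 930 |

Reaction I:
  Bonds broken (reactants):
    H-H: 2 × 452 = 904
    N≡N: 1 × 930 = 930
    Σ(broken) = 1834 kJ
  Bonds formed (products):
    N-H: 4 × 383 = 1532
    N-N: 1 × 168 = 168
    Σ(formed) = 1700 kJ
  ΔH_I = 1834 − 1700 = +134 kJ
Reaction II:
  Bonds broken (reactants):
    Br-Br: 1 × 199 = 199
    C-C: 1 × 341 = 341
    C-H: 6 × 404 = 2424
    Σ(broken) = 2964 kJ
  Bonds formed (products):
    C-Br: 1 × 268 = 268
    C-C: 1 × 341 = 341
    C-H: 5 × 404 = 2020
    H-Br: 1 × 370 = 370
    Σ(formed) = 2999 kJ
  ΔH_II = 2964 − 2999 = −35 kJ
ΔH_I − ΔH_II = +169 kJ, so reaction II has the more negative ΔH; |ΔH_I − ΔH_II| = 169 kJ.

Reaction II, by 169 kJ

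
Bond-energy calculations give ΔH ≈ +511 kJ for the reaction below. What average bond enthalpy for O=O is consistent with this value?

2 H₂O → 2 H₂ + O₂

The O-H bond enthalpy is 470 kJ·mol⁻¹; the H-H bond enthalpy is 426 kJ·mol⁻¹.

D(O=O) ≈ 517 kJ/mol

Let D be the O=O bond energy.
Σ(broken) = 4×470 = 1880
Σ(formed) = 2×426 + 1×D = 852 + D
ΔH = Σ(broken) − Σ(formed) = (1880) − (852 + D) = +1028 − D
Setting this equal to +511 kJ gives D = 517 kJ/mol.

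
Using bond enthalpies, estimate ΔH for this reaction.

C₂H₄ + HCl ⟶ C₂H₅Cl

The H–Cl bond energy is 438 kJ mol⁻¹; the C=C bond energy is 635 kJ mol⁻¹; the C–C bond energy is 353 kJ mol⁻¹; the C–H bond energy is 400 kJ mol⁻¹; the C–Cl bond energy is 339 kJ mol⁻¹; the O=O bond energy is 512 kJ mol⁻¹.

ΔH ≈ −19 kJ

Bonds broken (reactants):
  C–H: 4 × 400 = 1600
  C=C: 1 × 635 = 635
  H–Cl: 1 × 438 = 438
  Σ(broken) = 2673 kJ
Bonds formed (products):
  C–C: 1 × 353 = 353
  C–Cl: 1 × 339 = 339
  C–H: 5 × 400 = 2000
  Σ(formed) = 2692 kJ
ΔH = Σ(broken) − Σ(formed) = 2673 − 2692 = −19 kJ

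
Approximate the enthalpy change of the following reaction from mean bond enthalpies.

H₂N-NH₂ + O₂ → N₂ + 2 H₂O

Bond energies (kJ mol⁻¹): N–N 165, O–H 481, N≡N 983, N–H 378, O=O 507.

ΔH ≈ −723 kJ

Bonds broken (reactants):
  N–H: 4 × 378 = 1512
  N–N: 1 × 165 = 165
  O=O: 1 × 507 = 507
  Σ(broken) = 2184 kJ
Bonds formed (products):
  N≡N: 1 × 983 = 983
  O–H: 4 × 481 = 1924
  Σ(formed) = 2907 kJ
ΔH = Σ(broken) − Σ(formed) = 2184 − 2907 = −723 kJ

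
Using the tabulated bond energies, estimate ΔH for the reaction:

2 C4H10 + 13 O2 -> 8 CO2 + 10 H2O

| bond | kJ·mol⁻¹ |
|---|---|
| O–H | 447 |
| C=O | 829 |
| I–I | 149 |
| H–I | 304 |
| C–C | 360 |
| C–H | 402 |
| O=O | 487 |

ΔH ≈ −5673 kJ

Bonds broken (reactants):
  C–C: 6 × 360 = 2160
  C–H: 20 × 402 = 8040
  O=O: 13 × 487 = 6331
  Σ(broken) = 16531 kJ
Bonds formed (products):
  C=O: 16 × 829 = 13264
  O–H: 20 × 447 = 8940
  Σ(formed) = 22204 kJ
ΔH = Σ(broken) − Σ(formed) = 16531 − 22204 = −5673 kJ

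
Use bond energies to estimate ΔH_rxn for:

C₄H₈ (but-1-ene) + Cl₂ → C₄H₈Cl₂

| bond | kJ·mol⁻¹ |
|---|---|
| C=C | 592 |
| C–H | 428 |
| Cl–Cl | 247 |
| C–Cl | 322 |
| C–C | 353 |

ΔH ≈ −158 kJ

Bonds broken (reactants):
  C–C: 2 × 353 = 706
  C–H: 8 × 428 = 3424
  C=C: 1 × 592 = 592
  Cl–Cl: 1 × 247 = 247
  Σ(broken) = 4969 kJ
Bonds formed (products):
  C–C: 3 × 353 = 1059
  C–Cl: 2 × 322 = 644
  C–H: 8 × 428 = 3424
  Σ(formed) = 5127 kJ
ΔH = Σ(broken) − Σ(formed) = 4969 − 5127 = −158 kJ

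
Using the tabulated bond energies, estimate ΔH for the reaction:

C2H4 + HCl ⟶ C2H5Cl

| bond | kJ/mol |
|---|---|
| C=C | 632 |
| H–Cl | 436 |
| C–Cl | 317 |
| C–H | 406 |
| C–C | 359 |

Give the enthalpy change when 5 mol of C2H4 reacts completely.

Bonds broken (reactants):
  C–H: 4 × 406 = 1624
  C=C: 1 × 632 = 632
  H–Cl: 1 × 436 = 436
  Σ(broken) = 2692 kJ
Bonds formed (products):
  C–C: 1 × 359 = 359
  C–Cl: 1 × 317 = 317
  C–H: 5 × 406 = 2030
  Σ(formed) = 2706 kJ
ΔH = Σ(broken) − Σ(formed) = 2692 − 2706 = −14 kJ
For 5× the reaction as written: 5 × (−14) = −70 kJ

ΔH = −70 kJ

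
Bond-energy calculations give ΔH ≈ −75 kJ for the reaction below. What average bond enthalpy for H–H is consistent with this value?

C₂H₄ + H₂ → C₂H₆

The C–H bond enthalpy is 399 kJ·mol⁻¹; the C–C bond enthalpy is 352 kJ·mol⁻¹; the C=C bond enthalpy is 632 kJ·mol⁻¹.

Let D be the H–H bond energy.
Σ(broken) = 4×399 + 1×632 + 1×D = 2228 + D
Σ(formed) = 1×352 + 6×399 = 2746
ΔH = Σ(broken) − Σ(formed) = (2228 + D) − (2746) = −518 + D
Setting this equal to −75 kJ gives D = 443 kJ/mol.

D(H–H) ≈ 443 kJ/mol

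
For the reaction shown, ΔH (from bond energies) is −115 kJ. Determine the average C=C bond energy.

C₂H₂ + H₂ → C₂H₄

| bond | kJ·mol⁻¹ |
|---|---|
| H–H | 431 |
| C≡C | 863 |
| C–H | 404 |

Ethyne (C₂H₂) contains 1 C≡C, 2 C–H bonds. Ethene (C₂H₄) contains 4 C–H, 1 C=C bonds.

D(C=C) ≈ 601 kJ/mol

Let D be the C=C bond energy.
Σ(broken) = 1×863 + 2×404 + 1×431 = 2102
Σ(formed) = 4×404 + 1×D = 1616 + D
ΔH = Σ(broken) − Σ(formed) = (2102) − (1616 + D) = +486 − D
Setting this equal to −115 kJ gives D = 601 kJ/mol.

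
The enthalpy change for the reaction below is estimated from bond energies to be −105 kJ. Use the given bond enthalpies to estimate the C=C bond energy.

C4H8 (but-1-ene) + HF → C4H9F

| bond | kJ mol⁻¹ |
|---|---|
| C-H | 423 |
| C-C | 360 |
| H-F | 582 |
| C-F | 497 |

Let D be the C=C bond energy.
Σ(broken) = 2×360 + 8×423 + 1×D + 1×582 = 4686 + D
Σ(formed) = 3×360 + 1×497 + 9×423 = 5384
ΔH = Σ(broken) − Σ(formed) = (4686 + D) − (5384) = −698 + D
Setting this equal to −105 kJ gives D = 593 kJ/mol.

D(C=C) ≈ 593 kJ/mol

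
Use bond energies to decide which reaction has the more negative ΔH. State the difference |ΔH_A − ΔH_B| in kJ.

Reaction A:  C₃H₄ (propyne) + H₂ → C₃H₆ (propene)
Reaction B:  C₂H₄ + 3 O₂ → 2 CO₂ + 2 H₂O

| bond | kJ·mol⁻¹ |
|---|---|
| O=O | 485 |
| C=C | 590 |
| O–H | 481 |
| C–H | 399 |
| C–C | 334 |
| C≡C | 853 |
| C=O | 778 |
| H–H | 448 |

Reaction A:
  Bonds broken (reactants):
    C≡C: 1 × 853 = 853
    C–C: 1 × 334 = 334
    C–H: 4 × 399 = 1596
    H–H: 1 × 448 = 448
    Σ(broken) = 3231 kJ
  Bonds formed (products):
    C–C: 1 × 334 = 334
    C–H: 6 × 399 = 2394
    C=C: 1 × 590 = 590
    Σ(formed) = 3318 kJ
  ΔH_A = 3231 − 3318 = −87 kJ
Reaction B:
  Bonds broken (reactants):
    C–H: 4 × 399 = 1596
    C=C: 1 × 590 = 590
    O=O: 3 × 485 = 1455
    Σ(broken) = 3641 kJ
  Bonds formed (products):
    C=O: 4 × 778 = 3112
    O–H: 4 × 481 = 1924
    Σ(formed) = 5036 kJ
  ΔH_B = 3641 − 5036 = −1395 kJ
ΔH_A − ΔH_B = +1308 kJ, so reaction B has the more negative ΔH; |ΔH_A − ΔH_B| = 1308 kJ.

Reaction B, by 1308 kJ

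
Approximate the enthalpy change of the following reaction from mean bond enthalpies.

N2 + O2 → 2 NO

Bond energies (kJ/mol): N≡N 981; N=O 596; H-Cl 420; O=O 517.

Bonds broken (reactants):
  N≡N: 1 × 981 = 981
  O=O: 1 × 517 = 517
  Σ(broken) = 1498 kJ
Bonds formed (products):
  N=O: 2 × 596 = 1192
  Σ(formed) = 1192 kJ
ΔH = Σ(broken) − Σ(formed) = 1498 − 1192 = +306 kJ

ΔH ≈ +306 kJ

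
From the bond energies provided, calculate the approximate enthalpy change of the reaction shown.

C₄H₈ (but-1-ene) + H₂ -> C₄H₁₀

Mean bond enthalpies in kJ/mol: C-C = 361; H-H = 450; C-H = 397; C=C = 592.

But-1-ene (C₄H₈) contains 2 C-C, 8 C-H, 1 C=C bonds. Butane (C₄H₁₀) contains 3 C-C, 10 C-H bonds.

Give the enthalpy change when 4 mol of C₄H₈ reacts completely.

ΔH = −452 kJ

Bonds broken (reactants):
  C-C: 2 × 361 = 722
  C-H: 8 × 397 = 3176
  C=C: 1 × 592 = 592
  H-H: 1 × 450 = 450
  Σ(broken) = 4940 kJ
Bonds formed (products):
  C-C: 3 × 361 = 1083
  C-H: 10 × 397 = 3970
  Σ(formed) = 5053 kJ
ΔH = Σ(broken) − Σ(formed) = 4940 − 5053 = −113 kJ
For 4× the reaction as written: 4 × (−113) = −452 kJ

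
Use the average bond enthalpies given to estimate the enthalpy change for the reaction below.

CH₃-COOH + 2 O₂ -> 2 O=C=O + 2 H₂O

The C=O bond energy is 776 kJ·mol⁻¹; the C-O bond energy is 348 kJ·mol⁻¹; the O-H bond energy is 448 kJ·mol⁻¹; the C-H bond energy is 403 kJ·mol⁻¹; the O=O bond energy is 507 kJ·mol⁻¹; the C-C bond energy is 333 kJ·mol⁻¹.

ΔH ≈ −768 kJ

Bonds broken (reactants):
  C-C: 1 × 333 = 333
  C-H: 3 × 403 = 1209
  C-O: 1 × 348 = 348
  C=O: 1 × 776 = 776
  O-H: 1 × 448 = 448
  O=O: 2 × 507 = 1014
  Σ(broken) = 4128 kJ
Bonds formed (products):
  C=O: 4 × 776 = 3104
  O-H: 4 × 448 = 1792
  Σ(formed) = 4896 kJ
ΔH = Σ(broken) − Σ(formed) = 4128 − 4896 = −768 kJ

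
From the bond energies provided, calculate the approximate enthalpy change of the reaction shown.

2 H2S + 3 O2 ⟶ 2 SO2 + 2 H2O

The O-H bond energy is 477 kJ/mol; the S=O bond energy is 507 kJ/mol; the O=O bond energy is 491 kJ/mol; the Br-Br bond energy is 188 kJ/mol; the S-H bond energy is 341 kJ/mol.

ΔH ≈ −1099 kJ

Bonds broken (reactants):
  O=O: 3 × 491 = 1473
  S-H: 4 × 341 = 1364
  Σ(broken) = 2837 kJ
Bonds formed (products):
  O-H: 4 × 477 = 1908
  S=O: 4 × 507 = 2028
  Σ(formed) = 3936 kJ
ΔH = Σ(broken) − Σ(formed) = 2837 − 3936 = −1099 kJ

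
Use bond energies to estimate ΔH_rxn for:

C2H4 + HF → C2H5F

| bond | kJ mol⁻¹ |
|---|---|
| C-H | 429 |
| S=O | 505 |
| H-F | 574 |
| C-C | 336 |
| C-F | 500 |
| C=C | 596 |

Bonds broken (reactants):
  C-H: 4 × 429 = 1716
  C=C: 1 × 596 = 596
  H-F: 1 × 574 = 574
  Σ(broken) = 2886 kJ
Bonds formed (products):
  C-C: 1 × 336 = 336
  C-F: 1 × 500 = 500
  C-H: 5 × 429 = 2145
  Σ(formed) = 2981 kJ
ΔH = Σ(broken) − Σ(formed) = 2886 − 2981 = −95 kJ

ΔH ≈ −95 kJ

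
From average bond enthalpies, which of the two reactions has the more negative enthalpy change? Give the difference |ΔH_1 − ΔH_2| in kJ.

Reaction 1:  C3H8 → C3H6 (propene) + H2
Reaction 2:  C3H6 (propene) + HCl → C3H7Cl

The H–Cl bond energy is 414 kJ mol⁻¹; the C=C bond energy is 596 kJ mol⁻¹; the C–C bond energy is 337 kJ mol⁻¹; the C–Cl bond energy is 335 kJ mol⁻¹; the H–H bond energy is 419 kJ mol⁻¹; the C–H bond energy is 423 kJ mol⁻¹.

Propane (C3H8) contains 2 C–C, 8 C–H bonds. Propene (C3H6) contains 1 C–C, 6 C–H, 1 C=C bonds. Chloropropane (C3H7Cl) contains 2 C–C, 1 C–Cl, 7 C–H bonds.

Reaction 1:
  Bonds broken (reactants):
    C–C: 2 × 337 = 674
    C–H: 8 × 423 = 3384
    Σ(broken) = 4058 kJ
  Bonds formed (products):
    C–C: 1 × 337 = 337
    C–H: 6 × 423 = 2538
    C=C: 1 × 596 = 596
    H–H: 1 × 419 = 419
    Σ(formed) = 3890 kJ
  ΔH_1 = 4058 − 3890 = +168 kJ
Reaction 2:
  Bonds broken (reactants):
    C–C: 1 × 337 = 337
    C–H: 6 × 423 = 2538
    C=C: 1 × 596 = 596
    H–Cl: 1 × 414 = 414
    Σ(broken) = 3885 kJ
  Bonds formed (products):
    C–C: 2 × 337 = 674
    C–Cl: 1 × 335 = 335
    C–H: 7 × 423 = 2961
    Σ(formed) = 3970 kJ
  ΔH_2 = 3885 − 3970 = −85 kJ
ΔH_1 − ΔH_2 = +253 kJ, so reaction 2 has the more negative ΔH; |ΔH_1 − ΔH_2| = 253 kJ.

Reaction 2, by 253 kJ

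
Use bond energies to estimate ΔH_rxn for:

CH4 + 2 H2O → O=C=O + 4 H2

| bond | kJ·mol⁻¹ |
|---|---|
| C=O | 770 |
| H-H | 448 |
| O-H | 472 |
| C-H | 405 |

ΔH ≈ +176 kJ

Bonds broken (reactants):
  C-H: 4 × 405 = 1620
  O-H: 4 × 472 = 1888
  Σ(broken) = 3508 kJ
Bonds formed (products):
  C=O: 2 × 770 = 1540
  H-H: 4 × 448 = 1792
  Σ(formed) = 3332 kJ
ΔH = Σ(broken) − Σ(formed) = 3508 − 3332 = +176 kJ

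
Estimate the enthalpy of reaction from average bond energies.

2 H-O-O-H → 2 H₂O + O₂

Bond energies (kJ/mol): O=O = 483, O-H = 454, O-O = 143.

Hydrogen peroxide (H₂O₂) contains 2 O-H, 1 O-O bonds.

ΔH ≈ −197 kJ

Bonds broken (reactants):
  O-H: 4 × 454 = 1816
  O-O: 2 × 143 = 286
  Σ(broken) = 2102 kJ
Bonds formed (products):
  O-H: 4 × 454 = 1816
  O=O: 1 × 483 = 483
  Σ(formed) = 2299 kJ
ΔH = Σ(broken) − Σ(formed) = 2102 − 2299 = −197 kJ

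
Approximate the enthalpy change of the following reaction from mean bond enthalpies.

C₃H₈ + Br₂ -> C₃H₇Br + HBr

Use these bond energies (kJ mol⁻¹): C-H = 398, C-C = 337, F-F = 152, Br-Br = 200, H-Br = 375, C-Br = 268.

Bonds broken (reactants):
  Br-Br: 1 × 200 = 200
  C-C: 2 × 337 = 674
  C-H: 8 × 398 = 3184
  Σ(broken) = 4058 kJ
Bonds formed (products):
  C-Br: 1 × 268 = 268
  C-C: 2 × 337 = 674
  C-H: 7 × 398 = 2786
  H-Br: 1 × 375 = 375
  Σ(formed) = 4103 kJ
ΔH = Σ(broken) − Σ(formed) = 4058 − 4103 = −45 kJ

ΔH ≈ −45 kJ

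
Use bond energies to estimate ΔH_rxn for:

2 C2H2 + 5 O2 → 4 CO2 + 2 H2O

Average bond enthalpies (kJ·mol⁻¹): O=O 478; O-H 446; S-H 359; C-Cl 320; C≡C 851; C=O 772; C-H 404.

ΔH ≈ −2252 kJ

Bonds broken (reactants):
  C≡C: 2 × 851 = 1702
  C-H: 4 × 404 = 1616
  O=O: 5 × 478 = 2390
  Σ(broken) = 5708 kJ
Bonds formed (products):
  C=O: 8 × 772 = 6176
  O-H: 4 × 446 = 1784
  Σ(formed) = 7960 kJ
ΔH = Σ(broken) − Σ(formed) = 5708 − 7960 = −2252 kJ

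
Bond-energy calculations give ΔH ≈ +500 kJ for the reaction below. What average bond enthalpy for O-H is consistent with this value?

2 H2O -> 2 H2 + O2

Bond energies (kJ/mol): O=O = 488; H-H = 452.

Let D be the O-H bond energy.
Σ(broken) = 4×D = 4D
Σ(formed) = 2×452 + 1×488 = 1392
ΔH = Σ(broken) − Σ(formed) = (4D) − (1392) = −1392 + 4D
Setting this equal to +500 kJ gives 4D = 1892, so D = 473 kJ/mol.

D(O-H) ≈ 473 kJ/mol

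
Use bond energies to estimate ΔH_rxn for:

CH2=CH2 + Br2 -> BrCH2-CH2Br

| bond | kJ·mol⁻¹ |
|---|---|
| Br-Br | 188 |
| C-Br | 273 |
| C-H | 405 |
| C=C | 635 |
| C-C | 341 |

Bonds broken (reactants):
  Br-Br: 1 × 188 = 188
  C-H: 4 × 405 = 1620
  C=C: 1 × 635 = 635
  Σ(broken) = 2443 kJ
Bonds formed (products):
  C-Br: 2 × 273 = 546
  C-C: 1 × 341 = 341
  C-H: 4 × 405 = 1620
  Σ(formed) = 2507 kJ
ΔH = Σ(broken) − Σ(formed) = 2443 − 2507 = −64 kJ

ΔH ≈ −64 kJ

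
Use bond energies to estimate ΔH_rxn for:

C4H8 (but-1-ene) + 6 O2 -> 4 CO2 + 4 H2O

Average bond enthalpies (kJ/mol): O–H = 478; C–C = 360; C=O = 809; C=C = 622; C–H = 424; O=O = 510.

Bonds broken (reactants):
  C–C: 2 × 360 = 720
  C–H: 8 × 424 = 3392
  C=C: 1 × 622 = 622
  O=O: 6 × 510 = 3060
  Σ(broken) = 7794 kJ
Bonds formed (products):
  C=O: 8 × 809 = 6472
  O–H: 8 × 478 = 3824
  Σ(formed) = 10296 kJ
ΔH = Σ(broken) − Σ(formed) = 7794 − 10296 = −2502 kJ

ΔH ≈ −2502 kJ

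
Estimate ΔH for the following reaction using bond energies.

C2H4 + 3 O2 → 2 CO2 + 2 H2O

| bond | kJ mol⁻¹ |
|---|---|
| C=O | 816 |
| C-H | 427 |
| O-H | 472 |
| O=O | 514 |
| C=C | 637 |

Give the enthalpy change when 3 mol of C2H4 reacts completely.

Bonds broken (reactants):
  C-H: 4 × 427 = 1708
  C=C: 1 × 637 = 637
  O=O: 3 × 514 = 1542
  Σ(broken) = 3887 kJ
Bonds formed (products):
  C=O: 4 × 816 = 3264
  O-H: 4 × 472 = 1888
  Σ(formed) = 5152 kJ
ΔH = Σ(broken) − Σ(formed) = 3887 − 5152 = −1265 kJ
For 3× the reaction as written: 3 × (−1265) = −3795 kJ

ΔH = −3795 kJ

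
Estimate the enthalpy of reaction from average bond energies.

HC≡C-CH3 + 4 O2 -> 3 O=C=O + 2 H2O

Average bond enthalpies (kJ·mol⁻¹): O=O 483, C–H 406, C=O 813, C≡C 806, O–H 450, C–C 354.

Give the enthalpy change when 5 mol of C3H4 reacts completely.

Bonds broken (reactants):
  C≡C: 1 × 806 = 806
  C–C: 1 × 354 = 354
  C–H: 4 × 406 = 1624
  O=O: 4 × 483 = 1932
  Σ(broken) = 4716 kJ
Bonds formed (products):
  C=O: 6 × 813 = 4878
  O–H: 4 × 450 = 1800
  Σ(formed) = 6678 kJ
ΔH = Σ(broken) − Σ(formed) = 4716 − 6678 = −1962 kJ
For 5× the reaction as written: 5 × (−1962) = −9810 kJ

ΔH = −9810 kJ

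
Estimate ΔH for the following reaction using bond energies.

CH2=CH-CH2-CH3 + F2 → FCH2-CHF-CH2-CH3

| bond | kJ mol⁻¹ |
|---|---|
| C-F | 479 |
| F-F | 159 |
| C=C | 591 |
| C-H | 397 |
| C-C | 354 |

Bonds broken (reactants):
  C-C: 2 × 354 = 708
  C-H: 8 × 397 = 3176
  C=C: 1 × 591 = 591
  F-F: 1 × 159 = 159
  Σ(broken) = 4634 kJ
Bonds formed (products):
  C-C: 3 × 354 = 1062
  C-F: 2 × 479 = 958
  C-H: 8 × 397 = 3176
  Σ(formed) = 5196 kJ
ΔH = Σ(broken) − Σ(formed) = 4634 − 5196 = −562 kJ

ΔH ≈ −562 kJ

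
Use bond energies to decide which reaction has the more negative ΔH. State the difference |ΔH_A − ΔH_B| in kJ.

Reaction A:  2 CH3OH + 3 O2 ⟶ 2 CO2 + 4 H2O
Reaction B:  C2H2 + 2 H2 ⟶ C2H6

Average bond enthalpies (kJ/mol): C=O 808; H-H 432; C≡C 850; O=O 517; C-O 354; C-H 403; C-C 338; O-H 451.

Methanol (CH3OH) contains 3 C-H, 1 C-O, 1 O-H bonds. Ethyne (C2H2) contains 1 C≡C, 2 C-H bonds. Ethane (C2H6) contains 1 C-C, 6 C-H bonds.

Reaction A:
  Bonds broken (reactants):
    C-H: 6 × 403 = 2418
    C-O: 2 × 354 = 708
    O-H: 2 × 451 = 902
    O=O: 3 × 517 = 1551
    Σ(broken) = 5579 kJ
  Bonds formed (products):
    C=O: 4 × 808 = 3232
    O-H: 8 × 451 = 3608
    Σ(formed) = 6840 kJ
  ΔH_A = 5579 − 6840 = −1261 kJ
Reaction B:
  Bonds broken (reactants):
    C≡C: 1 × 850 = 850
    C-H: 2 × 403 = 806
    H-H: 2 × 432 = 864
    Σ(broken) = 2520 kJ
  Bonds formed (products):
    C-C: 1 × 338 = 338
    C-H: 6 × 403 = 2418
    Σ(formed) = 2756 kJ
  ΔH_B = 2520 − 2756 = −236 kJ
ΔH_A − ΔH_B = −1025 kJ, so reaction A has the more negative ΔH; |ΔH_A − ΔH_B| = 1025 kJ.

Reaction A, by 1025 kJ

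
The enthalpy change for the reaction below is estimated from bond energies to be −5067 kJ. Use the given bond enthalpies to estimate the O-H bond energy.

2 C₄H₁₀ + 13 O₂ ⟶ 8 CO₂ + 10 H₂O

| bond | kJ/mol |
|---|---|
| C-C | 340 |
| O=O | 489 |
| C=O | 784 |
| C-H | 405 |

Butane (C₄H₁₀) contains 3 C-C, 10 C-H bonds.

Let D be the O-H bond energy.
Σ(broken) = 6×340 + 20×405 + 13×489 = 16497
Σ(formed) = 16×784 + 20×D = 12544 + 20D
ΔH = Σ(broken) − Σ(formed) = (16497) − (12544 + 20D) = +3953 − 20D
Setting this equal to −5067 kJ gives 20D = 9020, so D = 451 kJ/mol.

D(O-H) ≈ 451 kJ/mol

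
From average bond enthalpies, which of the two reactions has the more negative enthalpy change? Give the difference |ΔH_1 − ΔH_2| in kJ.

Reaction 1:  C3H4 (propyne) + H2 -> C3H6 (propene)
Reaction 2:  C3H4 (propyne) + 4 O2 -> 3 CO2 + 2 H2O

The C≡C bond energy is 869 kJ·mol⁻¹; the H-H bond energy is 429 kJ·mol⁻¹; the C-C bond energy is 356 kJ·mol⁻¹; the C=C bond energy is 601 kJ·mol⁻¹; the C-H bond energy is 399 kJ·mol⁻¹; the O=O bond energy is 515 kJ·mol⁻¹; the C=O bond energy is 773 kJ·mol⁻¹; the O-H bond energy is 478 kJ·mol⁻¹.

Reaction 1:
  Bonds broken (reactants):
    C≡C: 1 × 869 = 869
    C-C: 1 × 356 = 356
    C-H: 4 × 399 = 1596
    H-H: 1 × 429 = 429
    Σ(broken) = 3250 kJ
  Bonds formed (products):
    C-C: 1 × 356 = 356
    C-H: 6 × 399 = 2394
    C=C: 1 × 601 = 601
    Σ(formed) = 3351 kJ
  ΔH_1 = 3250 − 3351 = −101 kJ
Reaction 2:
  Bonds broken (reactants):
    C≡C: 1 × 869 = 869
    C-C: 1 × 356 = 356
    C-H: 4 × 399 = 1596
    O=O: 4 × 515 = 2060
    Σ(broken) = 4881 kJ
  Bonds formed (products):
    C=O: 6 × 773 = 4638
    O-H: 4 × 478 = 1912
    Σ(formed) = 6550 kJ
  ΔH_2 = 4881 − 6550 = −1669 kJ
ΔH_1 − ΔH_2 = +1568 kJ, so reaction 2 has the more negative ΔH; |ΔH_1 − ΔH_2| = 1568 kJ.

Reaction 2, by 1568 kJ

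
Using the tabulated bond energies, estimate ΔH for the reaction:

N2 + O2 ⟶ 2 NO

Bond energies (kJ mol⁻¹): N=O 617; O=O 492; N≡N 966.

Bonds broken (reactants):
  N≡N: 1 × 966 = 966
  O=O: 1 × 492 = 492
  Σ(broken) = 1458 kJ
Bonds formed (products):
  N=O: 2 × 617 = 1234
  Σ(formed) = 1234 kJ
ΔH = Σ(broken) − Σ(formed) = 1458 − 1234 = +224 kJ

ΔH ≈ +224 kJ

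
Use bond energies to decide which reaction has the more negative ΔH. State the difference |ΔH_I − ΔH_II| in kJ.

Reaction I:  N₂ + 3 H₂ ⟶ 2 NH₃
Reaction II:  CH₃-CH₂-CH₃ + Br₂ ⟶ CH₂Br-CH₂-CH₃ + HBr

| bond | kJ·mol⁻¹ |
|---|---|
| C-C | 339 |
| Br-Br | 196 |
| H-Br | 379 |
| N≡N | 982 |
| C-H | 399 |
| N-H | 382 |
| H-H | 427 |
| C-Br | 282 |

Reaction II, by 37 kJ

Reaction I:
  Bonds broken (reactants):
    H-H: 3 × 427 = 1281
    N≡N: 1 × 982 = 982
    Σ(broken) = 2263 kJ
  Bonds formed (products):
    N-H: 6 × 382 = 2292
    Σ(formed) = 2292 kJ
  ΔH_I = 2263 − 2292 = −29 kJ
Reaction II:
  Bonds broken (reactants):
    Br-Br: 1 × 196 = 196
    C-C: 2 × 339 = 678
    C-H: 8 × 399 = 3192
    Σ(broken) = 4066 kJ
  Bonds formed (products):
    C-Br: 1 × 282 = 282
    C-C: 2 × 339 = 678
    C-H: 7 × 399 = 2793
    H-Br: 1 × 379 = 379
    Σ(formed) = 4132 kJ
  ΔH_II = 4066 − 4132 = −66 kJ
ΔH_I − ΔH_II = +37 kJ, so reaction II has the more negative ΔH; |ΔH_I − ΔH_II| = 37 kJ.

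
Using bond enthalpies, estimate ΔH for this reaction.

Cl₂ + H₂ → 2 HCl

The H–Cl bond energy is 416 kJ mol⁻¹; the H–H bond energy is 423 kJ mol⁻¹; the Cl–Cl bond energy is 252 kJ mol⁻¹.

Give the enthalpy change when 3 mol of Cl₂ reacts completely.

ΔH = −471 kJ

Bonds broken (reactants):
  Cl–Cl: 1 × 252 = 252
  H–H: 1 × 423 = 423
  Σ(broken) = 675 kJ
Bonds formed (products):
  H–Cl: 2 × 416 = 832
  Σ(formed) = 832 kJ
ΔH = Σ(broken) − Σ(formed) = 675 − 832 = −157 kJ
For 3× the reaction as written: 3 × (−157) = −471 kJ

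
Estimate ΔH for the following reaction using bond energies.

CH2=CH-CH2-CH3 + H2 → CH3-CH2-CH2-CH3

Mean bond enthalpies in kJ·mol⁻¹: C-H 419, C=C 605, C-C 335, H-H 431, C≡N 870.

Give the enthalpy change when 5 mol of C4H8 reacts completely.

Bonds broken (reactants):
  C-C: 2 × 335 = 670
  C-H: 8 × 419 = 3352
  C=C: 1 × 605 = 605
  H-H: 1 × 431 = 431
  Σ(broken) = 5058 kJ
Bonds formed (products):
  C-C: 3 × 335 = 1005
  C-H: 10 × 419 = 4190
  Σ(formed) = 5195 kJ
ΔH = Σ(broken) − Σ(formed) = 5058 − 5195 = −137 kJ
For 5× the reaction as written: 5 × (−137) = −685 kJ

ΔH = −685 kJ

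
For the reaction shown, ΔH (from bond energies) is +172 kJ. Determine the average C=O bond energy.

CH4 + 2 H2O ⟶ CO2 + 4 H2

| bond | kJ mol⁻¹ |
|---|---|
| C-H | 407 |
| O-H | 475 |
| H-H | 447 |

D(C=O) ≈ 784 kJ/mol

Let D be the C=O bond energy.
Σ(broken) = 4×407 + 4×475 = 3528
Σ(formed) = 2×D + 4×447 = 1788 + 2D
ΔH = Σ(broken) − Σ(formed) = (3528) − (1788 + 2D) = +1740 − 2D
Setting this equal to +172 kJ gives 2D = 1568, so D = 784 kJ/mol.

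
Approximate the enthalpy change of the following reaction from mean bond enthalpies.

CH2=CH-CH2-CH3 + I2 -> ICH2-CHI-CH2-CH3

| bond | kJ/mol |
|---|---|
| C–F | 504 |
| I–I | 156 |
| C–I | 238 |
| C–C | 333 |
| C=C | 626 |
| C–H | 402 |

Bonds broken (reactants):
  C–C: 2 × 333 = 666
  C–H: 8 × 402 = 3216
  C=C: 1 × 626 = 626
  I–I: 1 × 156 = 156
  Σ(broken) = 4664 kJ
Bonds formed (products):
  C–C: 3 × 333 = 999
  C–H: 8 × 402 = 3216
  C–I: 2 × 238 = 476
  Σ(formed) = 4691 kJ
ΔH = Σ(broken) − Σ(formed) = 4664 − 4691 = −27 kJ

ΔH ≈ −27 kJ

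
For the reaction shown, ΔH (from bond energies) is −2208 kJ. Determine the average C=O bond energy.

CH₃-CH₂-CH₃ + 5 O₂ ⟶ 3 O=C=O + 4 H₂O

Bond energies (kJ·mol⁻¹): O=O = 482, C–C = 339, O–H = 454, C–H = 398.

D(C=O) ≈ 808 kJ/mol

Let D be the C=O bond energy.
Σ(broken) = 2×339 + 8×398 + 5×482 = 6272
Σ(formed) = 6×D + 8×454 = 3632 + 6D
ΔH = Σ(broken) − Σ(formed) = (6272) − (3632 + 6D) = +2640 − 6D
Setting this equal to −2208 kJ gives 6D = 4848, so D = 808 kJ/mol.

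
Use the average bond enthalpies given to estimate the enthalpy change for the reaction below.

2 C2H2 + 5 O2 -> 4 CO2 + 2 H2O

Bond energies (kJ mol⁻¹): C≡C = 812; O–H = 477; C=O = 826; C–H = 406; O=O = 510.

Bonds broken (reactants):
  C≡C: 2 × 812 = 1624
  C–H: 4 × 406 = 1624
  O=O: 5 × 510 = 2550
  Σ(broken) = 5798 kJ
Bonds formed (products):
  C=O: 8 × 826 = 6608
  O–H: 4 × 477 = 1908
  Σ(formed) = 8516 kJ
ΔH = Σ(broken) − Σ(formed) = 5798 − 8516 = −2718 kJ

ΔH ≈ −2718 kJ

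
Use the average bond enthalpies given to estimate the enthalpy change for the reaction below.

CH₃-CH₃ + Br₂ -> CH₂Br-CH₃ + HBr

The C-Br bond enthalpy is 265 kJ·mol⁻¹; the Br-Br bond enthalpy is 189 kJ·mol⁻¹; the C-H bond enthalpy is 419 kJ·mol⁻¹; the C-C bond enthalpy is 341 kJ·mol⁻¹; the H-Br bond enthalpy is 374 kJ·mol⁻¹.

Bonds broken (reactants):
  Br-Br: 1 × 189 = 189
  C-C: 1 × 341 = 341
  C-H: 6 × 419 = 2514
  Σ(broken) = 3044 kJ
Bonds formed (products):
  C-Br: 1 × 265 = 265
  C-C: 1 × 341 = 341
  C-H: 5 × 419 = 2095
  H-Br: 1 × 374 = 374
  Σ(formed) = 3075 kJ
ΔH = Σ(broken) − Σ(formed) = 3044 − 3075 = −31 kJ

ΔH ≈ −31 kJ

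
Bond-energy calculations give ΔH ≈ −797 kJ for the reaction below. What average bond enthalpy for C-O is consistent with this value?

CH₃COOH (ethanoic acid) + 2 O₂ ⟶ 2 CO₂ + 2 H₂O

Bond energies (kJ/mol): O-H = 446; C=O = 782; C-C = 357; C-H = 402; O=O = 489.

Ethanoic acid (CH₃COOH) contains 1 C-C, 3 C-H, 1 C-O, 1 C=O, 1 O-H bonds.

Let D be the C-O bond energy.
Σ(broken) = 1×357 + 3×402 + 1×D + 1×782 + 1×446 + 2×489 = 3769 + D
Σ(formed) = 4×782 + 4×446 = 4912
ΔH = Σ(broken) − Σ(formed) = (3769 + D) − (4912) = −1143 + D
Setting this equal to −797 kJ gives D = 346 kJ/mol.

D(C-O) ≈ 346 kJ/mol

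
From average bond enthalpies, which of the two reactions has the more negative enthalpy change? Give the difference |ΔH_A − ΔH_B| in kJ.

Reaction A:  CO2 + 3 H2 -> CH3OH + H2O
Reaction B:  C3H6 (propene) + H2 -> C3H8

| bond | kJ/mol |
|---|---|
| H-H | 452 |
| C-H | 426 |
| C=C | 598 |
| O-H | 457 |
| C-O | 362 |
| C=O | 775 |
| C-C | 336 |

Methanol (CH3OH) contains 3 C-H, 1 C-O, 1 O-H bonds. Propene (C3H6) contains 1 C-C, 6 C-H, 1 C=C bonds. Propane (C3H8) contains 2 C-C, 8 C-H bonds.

Reaction B, by 33 kJ

Reaction A:
  Bonds broken (reactants):
    C=O: 2 × 775 = 1550
    H-H: 3 × 452 = 1356
    Σ(broken) = 2906 kJ
  Bonds formed (products):
    C-H: 3 × 426 = 1278
    C-O: 1 × 362 = 362
    O-H: 3 × 457 = 1371
    Σ(formed) = 3011 kJ
  ΔH_A = 2906 − 3011 = −105 kJ
Reaction B:
  Bonds broken (reactants):
    C-C: 1 × 336 = 336
    C-H: 6 × 426 = 2556
    C=C: 1 × 598 = 598
    H-H: 1 × 452 = 452
    Σ(broken) = 3942 kJ
  Bonds formed (products):
    C-C: 2 × 336 = 672
    C-H: 8 × 426 = 3408
    Σ(formed) = 4080 kJ
  ΔH_B = 3942 − 4080 = −138 kJ
ΔH_A − ΔH_B = +33 kJ, so reaction B has the more negative ΔH; |ΔH_A − ΔH_B| = 33 kJ.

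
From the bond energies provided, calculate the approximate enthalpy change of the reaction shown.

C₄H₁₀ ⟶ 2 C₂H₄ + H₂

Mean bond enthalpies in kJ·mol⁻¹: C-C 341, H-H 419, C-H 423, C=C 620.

Bonds broken (reactants):
  C-C: 3 × 341 = 1023
  C-H: 10 × 423 = 4230
  Σ(broken) = 5253 kJ
Bonds formed (products):
  C-H: 8 × 423 = 3384
  C=C: 2 × 620 = 1240
  H-H: 1 × 419 = 419
  Σ(formed) = 5043 kJ
ΔH = Σ(broken) − Σ(formed) = 5253 − 5043 = +210 kJ

ΔH ≈ +210 kJ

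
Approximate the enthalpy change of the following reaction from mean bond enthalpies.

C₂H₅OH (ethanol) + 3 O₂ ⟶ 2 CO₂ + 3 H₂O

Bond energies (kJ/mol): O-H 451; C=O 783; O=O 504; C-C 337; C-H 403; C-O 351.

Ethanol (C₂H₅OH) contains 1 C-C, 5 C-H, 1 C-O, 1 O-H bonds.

Bonds broken (reactants):
  C-C: 1 × 337 = 337
  C-H: 5 × 403 = 2015
  C-O: 1 × 351 = 351
  O-H: 1 × 451 = 451
  O=O: 3 × 504 = 1512
  Σ(broken) = 4666 kJ
Bonds formed (products):
  C=O: 4 × 783 = 3132
  O-H: 6 × 451 = 2706
  Σ(formed) = 5838 kJ
ΔH = Σ(broken) − Σ(formed) = 4666 − 5838 = −1172 kJ

ΔH ≈ −1172 kJ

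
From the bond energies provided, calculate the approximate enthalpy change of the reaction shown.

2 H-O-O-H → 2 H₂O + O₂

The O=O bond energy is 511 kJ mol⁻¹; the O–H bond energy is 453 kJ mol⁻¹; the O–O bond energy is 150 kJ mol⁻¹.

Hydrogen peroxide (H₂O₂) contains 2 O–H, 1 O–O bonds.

ΔH ≈ −211 kJ

Bonds broken (reactants):
  O–H: 4 × 453 = 1812
  O–O: 2 × 150 = 300
  Σ(broken) = 2112 kJ
Bonds formed (products):
  O–H: 4 × 453 = 1812
  O=O: 1 × 511 = 511
  Σ(formed) = 2323 kJ
ΔH = Σ(broken) − Σ(formed) = 2112 − 2323 = −211 kJ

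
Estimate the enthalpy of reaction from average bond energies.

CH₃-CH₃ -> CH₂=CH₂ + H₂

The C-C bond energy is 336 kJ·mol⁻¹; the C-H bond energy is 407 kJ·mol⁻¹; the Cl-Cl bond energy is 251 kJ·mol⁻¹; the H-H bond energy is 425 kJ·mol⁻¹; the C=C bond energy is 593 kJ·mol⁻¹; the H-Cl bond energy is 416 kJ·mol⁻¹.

Bonds broken (reactants):
  C-C: 1 × 336 = 336
  C-H: 6 × 407 = 2442
  Σ(broken) = 2778 kJ
Bonds formed (products):
  C-H: 4 × 407 = 1628
  C=C: 1 × 593 = 593
  H-H: 1 × 425 = 425
  Σ(formed) = 2646 kJ
ΔH = Σ(broken) − Σ(formed) = 2778 − 2646 = +132 kJ

ΔH ≈ +132 kJ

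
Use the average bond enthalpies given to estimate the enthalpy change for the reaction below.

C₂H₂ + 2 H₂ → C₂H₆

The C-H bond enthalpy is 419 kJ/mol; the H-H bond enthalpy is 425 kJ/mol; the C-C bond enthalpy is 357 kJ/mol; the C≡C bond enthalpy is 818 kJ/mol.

ΔH ≈ −365 kJ

Bonds broken (reactants):
  C≡C: 1 × 818 = 818
  C-H: 2 × 419 = 838
  H-H: 2 × 425 = 850
  Σ(broken) = 2506 kJ
Bonds formed (products):
  C-C: 1 × 357 = 357
  C-H: 6 × 419 = 2514
  Σ(formed) = 2871 kJ
ΔH = Σ(broken) − Σ(formed) = 2506 − 2871 = −365 kJ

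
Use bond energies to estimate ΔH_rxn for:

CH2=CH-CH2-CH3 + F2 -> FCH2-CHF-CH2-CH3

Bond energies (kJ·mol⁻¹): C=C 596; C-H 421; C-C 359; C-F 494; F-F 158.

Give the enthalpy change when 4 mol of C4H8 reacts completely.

Bonds broken (reactants):
  C-C: 2 × 359 = 718
  C-H: 8 × 421 = 3368
  C=C: 1 × 596 = 596
  F-F: 1 × 158 = 158
  Σ(broken) = 4840 kJ
Bonds formed (products):
  C-C: 3 × 359 = 1077
  C-F: 2 × 494 = 988
  C-H: 8 × 421 = 3368
  Σ(formed) = 5433 kJ
ΔH = Σ(broken) − Σ(formed) = 4840 − 5433 = −593 kJ
For 4× the reaction as written: 4 × (−593) = −2372 kJ

ΔH = −2372 kJ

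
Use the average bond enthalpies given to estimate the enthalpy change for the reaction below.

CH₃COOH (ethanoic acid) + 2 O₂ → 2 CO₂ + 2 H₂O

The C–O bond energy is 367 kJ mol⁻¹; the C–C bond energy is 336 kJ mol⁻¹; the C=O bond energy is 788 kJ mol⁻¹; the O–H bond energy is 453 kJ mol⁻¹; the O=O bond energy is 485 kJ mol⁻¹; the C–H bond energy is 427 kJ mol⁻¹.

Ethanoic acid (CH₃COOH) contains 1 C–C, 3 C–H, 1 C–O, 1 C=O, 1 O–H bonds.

ΔH ≈ −769 kJ

Bonds broken (reactants):
  C–C: 1 × 336 = 336
  C–H: 3 × 427 = 1281
  C–O: 1 × 367 = 367
  C=O: 1 × 788 = 788
  O–H: 1 × 453 = 453
  O=O: 2 × 485 = 970
  Σ(broken) = 4195 kJ
Bonds formed (products):
  C=O: 4 × 788 = 3152
  O–H: 4 × 453 = 1812
  Σ(formed) = 4964 kJ
ΔH = Σ(broken) − Σ(formed) = 4195 − 4964 = −769 kJ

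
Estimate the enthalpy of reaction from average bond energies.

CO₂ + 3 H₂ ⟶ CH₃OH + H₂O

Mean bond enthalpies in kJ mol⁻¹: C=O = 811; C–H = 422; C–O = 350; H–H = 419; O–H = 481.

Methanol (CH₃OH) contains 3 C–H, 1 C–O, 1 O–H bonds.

ΔH ≈ −180 kJ

Bonds broken (reactants):
  C=O: 2 × 811 = 1622
  H–H: 3 × 419 = 1257
  Σ(broken) = 2879 kJ
Bonds formed (products):
  C–H: 3 × 422 = 1266
  C–O: 1 × 350 = 350
  O–H: 3 × 481 = 1443
  Σ(formed) = 3059 kJ
ΔH = Σ(broken) − Σ(formed) = 2879 − 3059 = −180 kJ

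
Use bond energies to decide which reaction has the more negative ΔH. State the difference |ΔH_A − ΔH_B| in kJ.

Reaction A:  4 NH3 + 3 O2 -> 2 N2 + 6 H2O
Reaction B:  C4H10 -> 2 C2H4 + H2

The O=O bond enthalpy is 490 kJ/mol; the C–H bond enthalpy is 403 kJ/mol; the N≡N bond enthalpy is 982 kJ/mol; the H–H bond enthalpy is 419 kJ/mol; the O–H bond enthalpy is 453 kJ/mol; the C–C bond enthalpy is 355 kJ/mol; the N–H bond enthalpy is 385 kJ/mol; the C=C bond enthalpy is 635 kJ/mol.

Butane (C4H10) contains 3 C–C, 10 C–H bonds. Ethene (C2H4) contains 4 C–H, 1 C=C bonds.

Reaction A:
  Bonds broken (reactants):
    N–H: 12 × 385 = 4620
    O=O: 3 × 490 = 1470
    Σ(broken) = 6090 kJ
  Bonds formed (products):
    N≡N: 2 × 982 = 1964
    O–H: 12 × 453 = 5436
    Σ(formed) = 7400 kJ
  ΔH_A = 6090 − 7400 = −1310 kJ
Reaction B:
  Bonds broken (reactants):
    C–C: 3 × 355 = 1065
    C–H: 10 × 403 = 4030
    Σ(broken) = 5095 kJ
  Bonds formed (products):
    C–H: 8 × 403 = 3224
    C=C: 2 × 635 = 1270
    H–H: 1 × 419 = 419
    Σ(formed) = 4913 kJ
  ΔH_B = 5095 − 4913 = +182 kJ
ΔH_A − ΔH_B = −1492 kJ, so reaction A has the more negative ΔH; |ΔH_A − ΔH_B| = 1492 kJ.

Reaction A, by 1492 kJ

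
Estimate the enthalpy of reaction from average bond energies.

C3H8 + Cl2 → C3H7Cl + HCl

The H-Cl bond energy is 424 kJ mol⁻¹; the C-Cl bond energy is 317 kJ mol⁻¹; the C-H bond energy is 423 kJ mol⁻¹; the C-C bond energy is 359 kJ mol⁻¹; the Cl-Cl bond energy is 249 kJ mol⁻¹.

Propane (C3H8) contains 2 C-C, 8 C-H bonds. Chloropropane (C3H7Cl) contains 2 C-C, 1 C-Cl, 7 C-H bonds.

Bonds broken (reactants):
  C-C: 2 × 359 = 718
  C-H: 8 × 423 = 3384
  Cl-Cl: 1 × 249 = 249
  Σ(broken) = 4351 kJ
Bonds formed (products):
  C-C: 2 × 359 = 718
  C-Cl: 1 × 317 = 317
  C-H: 7 × 423 = 2961
  H-Cl: 1 × 424 = 424
  Σ(formed) = 4420 kJ
ΔH = Σ(broken) − Σ(formed) = 4351 − 4420 = −69 kJ

ΔH ≈ −69 kJ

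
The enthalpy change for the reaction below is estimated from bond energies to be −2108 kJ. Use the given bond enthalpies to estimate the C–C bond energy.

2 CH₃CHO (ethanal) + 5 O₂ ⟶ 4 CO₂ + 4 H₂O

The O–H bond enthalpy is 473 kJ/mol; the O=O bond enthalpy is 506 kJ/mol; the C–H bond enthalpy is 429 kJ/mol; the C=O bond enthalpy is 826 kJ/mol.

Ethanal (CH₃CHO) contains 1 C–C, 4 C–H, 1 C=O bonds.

D(C–C) ≈ 335 kJ/mol

Let D be the C–C bond energy.
Σ(broken) = 2×D + 8×429 + 2×826 + 5×506 = 7614 + 2D
Σ(formed) = 8×826 + 8×473 = 10392
ΔH = Σ(broken) − Σ(formed) = (7614 + 2D) − (10392) = −2778 + 2D
Setting this equal to −2108 kJ gives 2D = 670, so D = 335 kJ/mol.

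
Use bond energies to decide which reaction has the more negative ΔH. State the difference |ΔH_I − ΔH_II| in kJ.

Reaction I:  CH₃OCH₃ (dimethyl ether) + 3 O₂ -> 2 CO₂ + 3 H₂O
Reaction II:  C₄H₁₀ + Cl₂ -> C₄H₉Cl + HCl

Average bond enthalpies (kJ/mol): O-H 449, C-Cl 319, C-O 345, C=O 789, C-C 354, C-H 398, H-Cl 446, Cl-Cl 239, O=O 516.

Reaction I, by 1096 kJ

Reaction I:
  Bonds broken (reactants):
    C-H: 6 × 398 = 2388
    C-O: 2 × 345 = 690
    O=O: 3 × 516 = 1548
    Σ(broken) = 4626 kJ
  Bonds formed (products):
    C=O: 4 × 789 = 3156
    O-H: 6 × 449 = 2694
    Σ(formed) = 5850 kJ
  ΔH_I = 4626 − 5850 = −1224 kJ
Reaction II:
  Bonds broken (reactants):
    C-C: 3 × 354 = 1062
    C-H: 10 × 398 = 3980
    Cl-Cl: 1 × 239 = 239
    Σ(broken) = 5281 kJ
  Bonds formed (products):
    C-C: 3 × 354 = 1062
    C-Cl: 1 × 319 = 319
    C-H: 9 × 398 = 3582
    H-Cl: 1 × 446 = 446
    Σ(formed) = 5409 kJ
  ΔH_II = 5281 − 5409 = −128 kJ
ΔH_I − ΔH_II = −1096 kJ, so reaction I has the more negative ΔH; |ΔH_I − ΔH_II| = 1096 kJ.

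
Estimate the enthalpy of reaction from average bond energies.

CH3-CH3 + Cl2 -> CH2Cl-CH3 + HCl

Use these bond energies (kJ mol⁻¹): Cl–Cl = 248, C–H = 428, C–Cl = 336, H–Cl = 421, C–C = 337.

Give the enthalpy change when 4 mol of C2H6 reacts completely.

ΔH = −324 kJ

Bonds broken (reactants):
  C–C: 1 × 337 = 337
  C–H: 6 × 428 = 2568
  Cl–Cl: 1 × 248 = 248
  Σ(broken) = 3153 kJ
Bonds formed (products):
  C–C: 1 × 337 = 337
  C–Cl: 1 × 336 = 336
  C–H: 5 × 428 = 2140
  H–Cl: 1 × 421 = 421
  Σ(formed) = 3234 kJ
ΔH = Σ(broken) − Σ(formed) = 3153 − 3234 = −81 kJ
For 4× the reaction as written: 4 × (−81) = −324 kJ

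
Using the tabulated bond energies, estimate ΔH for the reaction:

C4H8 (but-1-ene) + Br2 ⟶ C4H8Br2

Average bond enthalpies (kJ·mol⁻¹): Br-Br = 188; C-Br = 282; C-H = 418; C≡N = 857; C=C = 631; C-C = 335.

ΔH ≈ −80 kJ

Bonds broken (reactants):
  Br-Br: 1 × 188 = 188
  C-C: 2 × 335 = 670
  C-H: 8 × 418 = 3344
  C=C: 1 × 631 = 631
  Σ(broken) = 4833 kJ
Bonds formed (products):
  C-Br: 2 × 282 = 564
  C-C: 3 × 335 = 1005
  C-H: 8 × 418 = 3344
  Σ(formed) = 4913 kJ
ΔH = Σ(broken) − Σ(formed) = 4833 − 4913 = −80 kJ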